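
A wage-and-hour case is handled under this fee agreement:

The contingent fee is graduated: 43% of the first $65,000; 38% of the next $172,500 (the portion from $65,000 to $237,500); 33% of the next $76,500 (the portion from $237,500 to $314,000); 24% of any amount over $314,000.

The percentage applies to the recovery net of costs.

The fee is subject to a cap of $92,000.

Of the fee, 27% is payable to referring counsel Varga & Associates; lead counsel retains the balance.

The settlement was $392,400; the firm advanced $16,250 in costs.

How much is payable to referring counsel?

Fee base (net of costs): $392,400 − $16,250 = $376,150
First $65,000 at 43% = $27,950.00
Next $172,500 at 38% = $65,550.00
Next $76,500 at 33% = $25,245.00
Remaining $62,150 at 24% = $14,916.00
Fee: $27,950.00 + $65,550.00 + $25,245.00 + $14,916.00 = $133,661.00
$133,661.00 exceeds the $92,000 cap, so the fee is capped at $92,000.00.
Referral share: 27% of $92,000.00 = $24,840.00; lead counsel retains $92,000.00 − $24,840.00 = $67,160.00.

$24,840.00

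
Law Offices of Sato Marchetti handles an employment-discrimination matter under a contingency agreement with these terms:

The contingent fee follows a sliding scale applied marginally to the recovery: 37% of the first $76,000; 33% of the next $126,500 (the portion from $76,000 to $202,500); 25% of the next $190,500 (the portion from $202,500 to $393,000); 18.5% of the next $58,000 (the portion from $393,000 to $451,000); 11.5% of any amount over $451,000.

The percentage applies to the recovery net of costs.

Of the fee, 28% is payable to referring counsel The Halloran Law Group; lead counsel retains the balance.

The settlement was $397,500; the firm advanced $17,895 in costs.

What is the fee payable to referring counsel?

$31,959.55

Fee base (net of costs): $397,500 − $17,895 = $379,605
First $76,000 at 37% = $28,120.00
Next $126,500 at 33% = $41,745.00
Remaining $177,105 at 25% = $44,276.25
Fee: $28,120.00 + $41,745.00 + $44,276.25 = $114,141.25
Referral share: 28% of $114,141.25 = $31,959.55; lead counsel retains $114,141.25 − $31,959.55 = $82,181.70.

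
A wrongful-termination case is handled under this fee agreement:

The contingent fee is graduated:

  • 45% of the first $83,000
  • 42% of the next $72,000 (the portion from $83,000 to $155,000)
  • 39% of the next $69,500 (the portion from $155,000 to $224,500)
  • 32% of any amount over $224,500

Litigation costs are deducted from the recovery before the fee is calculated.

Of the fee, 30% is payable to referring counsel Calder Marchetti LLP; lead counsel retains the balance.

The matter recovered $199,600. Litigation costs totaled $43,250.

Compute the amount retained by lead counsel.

$47,681.55

Fee base (net of costs): $199,600 − $43,250 = $156,350
First $83,000 at 45% = $37,350.00
Next $72,000 at 42% = $30,240.00
Remaining $1,350 at 39% = $526.50
Fee: $37,350.00 + $30,240.00 + $526.50 = $68,116.50
Referral share: 30% of $68,116.50 = $20,434.95; lead counsel retains $68,116.50 − $20,434.95 = $47,681.55.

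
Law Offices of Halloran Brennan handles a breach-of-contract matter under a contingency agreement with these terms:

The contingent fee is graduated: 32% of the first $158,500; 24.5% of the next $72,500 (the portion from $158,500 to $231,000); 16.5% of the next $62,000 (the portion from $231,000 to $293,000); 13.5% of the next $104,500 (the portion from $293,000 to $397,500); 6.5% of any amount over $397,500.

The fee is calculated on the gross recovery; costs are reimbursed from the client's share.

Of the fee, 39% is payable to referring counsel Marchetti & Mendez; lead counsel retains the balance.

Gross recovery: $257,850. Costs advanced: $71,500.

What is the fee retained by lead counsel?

$44,476.78

Fee base is the gross recovery, $257,850; costs are reimbursed separately.
First $158,500 at 32% = $50,720.00
Next $72,500 at 24.5% = $17,762.50
Remaining $26,850 at 16.5% = $4,430.25
Fee: $50,720.00 + $17,762.50 + $4,430.25 = $72,912.75
Referral share: 39% of $72,912.75 = $28,435.97; lead counsel retains $72,912.75 − $28,435.97 = $44,476.78.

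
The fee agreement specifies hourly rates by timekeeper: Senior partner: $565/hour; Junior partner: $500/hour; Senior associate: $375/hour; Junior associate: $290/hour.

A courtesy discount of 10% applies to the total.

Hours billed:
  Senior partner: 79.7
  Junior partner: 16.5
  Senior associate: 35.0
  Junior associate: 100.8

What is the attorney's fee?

Senior partner: 79.7 × $565 = $45,030.50
Junior partner: 16.5 × $500 = $8,250.00
Senior associate: 35.0 × $375 = $13,125.00
Junior associate: 100.8 × $290 = $29,232.00
Subtotal: $95,637.50
Less 10% discount: −$9,563.75
Total: $95,637.50 − $9,563.75 = $86,073.75

$86,073.75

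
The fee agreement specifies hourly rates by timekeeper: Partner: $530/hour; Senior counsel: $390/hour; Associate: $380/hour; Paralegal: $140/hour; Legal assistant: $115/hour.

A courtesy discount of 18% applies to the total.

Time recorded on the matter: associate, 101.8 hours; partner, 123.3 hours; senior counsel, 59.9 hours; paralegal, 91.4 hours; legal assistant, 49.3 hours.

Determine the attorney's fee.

$119,604.79

Partner: 123.3 × $530 = $65,349.00
Senior counsel: 59.9 × $390 = $23,361.00
Associate: 101.8 × $380 = $38,684.00
Paralegal: 91.4 × $140 = $12,796.00
Legal assistant: 49.3 × $115 = $5,669.50
Subtotal: $145,859.50
Less 18% discount: −$26,254.71
Total: $145,859.50 − $26,254.71 = $119,604.79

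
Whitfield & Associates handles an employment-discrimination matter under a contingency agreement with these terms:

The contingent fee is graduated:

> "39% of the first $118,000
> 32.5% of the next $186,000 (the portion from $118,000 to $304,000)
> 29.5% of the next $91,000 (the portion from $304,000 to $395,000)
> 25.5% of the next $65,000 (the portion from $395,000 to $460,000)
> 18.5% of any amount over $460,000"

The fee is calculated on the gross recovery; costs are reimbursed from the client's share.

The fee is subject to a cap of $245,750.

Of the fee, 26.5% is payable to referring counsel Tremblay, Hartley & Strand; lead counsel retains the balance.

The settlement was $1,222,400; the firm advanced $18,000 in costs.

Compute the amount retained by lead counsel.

Fee base is the gross recovery, $1,222,400; costs are reimbursed separately.
First $118,000 at 39% = $46,020.00
Next $186,000 at 32.5% = $60,450.00
Next $91,000 at 29.5% = $26,845.00
Next $65,000 at 25.5% = $16,575.00
Remaining $762,400 at 18.5% = $141,044.00
Fee: $46,020.00 + $60,450.00 + $26,845.00 + $16,575.00 + $141,044.00 = $290,934.00
$290,934.00 exceeds the $245,750 cap, so the fee is capped at $245,750.00.
Referral share: 26.5% of $245,750.00 = $65,123.75; lead counsel retains $245,750.00 − $65,123.75 = $180,626.25.

$180,626.25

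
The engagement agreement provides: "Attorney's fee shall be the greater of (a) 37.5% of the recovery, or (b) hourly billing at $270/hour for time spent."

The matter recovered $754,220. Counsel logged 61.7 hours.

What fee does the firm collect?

(a) 37.5% of $754,220 = $282,832.50
(b) 61.7 × $270 = $16,659.00
The greater is (a): $282,832.50.

$282,832.50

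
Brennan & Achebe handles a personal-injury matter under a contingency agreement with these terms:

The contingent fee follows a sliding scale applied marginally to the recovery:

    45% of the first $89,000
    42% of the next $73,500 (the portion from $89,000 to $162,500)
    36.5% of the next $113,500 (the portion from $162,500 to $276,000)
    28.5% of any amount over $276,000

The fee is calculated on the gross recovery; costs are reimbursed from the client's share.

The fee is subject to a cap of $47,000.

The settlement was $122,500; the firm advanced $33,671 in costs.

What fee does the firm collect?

$47,000.00

Fee base is the gross recovery, $122,500; costs are reimbursed separately.
First $89,000 at 45% = $40,050.00
Remaining $33,500 at 42% = $14,070.00
Fee: $40,050.00 + $14,070.00 = $54,120.00
$54,120.00 exceeds the $47,000 cap, so the fee is capped at $47,000.00.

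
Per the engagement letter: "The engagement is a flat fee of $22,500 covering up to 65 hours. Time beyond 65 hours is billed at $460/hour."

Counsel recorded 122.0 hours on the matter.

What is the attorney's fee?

$48,720.00

Flat fee: $22,500.00
Excess hours: 122.0 − 65 = 57.0
Overrun: 57.0 × $460 = $26,220.00
Total: $22,500.00 + $26,220.00 = $48,720.00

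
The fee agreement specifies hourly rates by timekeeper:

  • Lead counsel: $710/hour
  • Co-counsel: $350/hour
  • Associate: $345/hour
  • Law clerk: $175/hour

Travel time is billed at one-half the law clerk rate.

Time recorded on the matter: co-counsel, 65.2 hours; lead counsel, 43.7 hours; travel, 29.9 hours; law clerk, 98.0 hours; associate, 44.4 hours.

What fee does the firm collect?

$88,931.25

Lead counsel: 43.7 × $710 = $31,027.00
Co-counsel: 65.2 × $350 = $22,820.00
Associate: 44.4 × $345 = $15,318.00
Law clerk: 98.0 × $175 = $17,150.00
Subtotal: $31,027.00 + $22,820.00 + $15,318.00 + $17,150.00 = $86,315.00
Travel: 29.9 × ($175 ÷ 2) = 29.9 × $87.50 = $2,616.25
Total: $86,315.00 + $2,616.25 = $88,931.25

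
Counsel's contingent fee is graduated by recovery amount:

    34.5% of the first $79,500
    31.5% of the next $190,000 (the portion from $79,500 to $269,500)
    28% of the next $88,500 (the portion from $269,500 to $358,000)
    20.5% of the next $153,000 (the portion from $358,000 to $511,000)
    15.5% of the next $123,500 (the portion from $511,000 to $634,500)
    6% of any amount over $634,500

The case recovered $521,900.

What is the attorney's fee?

$145,112.00

First $79,500 at 34.5% = $27,427.50
Next $190,000 at 31.5% = $59,850.00
Next $88,500 at 28% = $24,780.00
Next $153,000 at 20.5% = $31,365.00
Remaining $10,900 at 15.5% = $1,689.50
Fee: $27,427.50 + $59,850.00 + $24,780.00 + $31,365.00 + $1,689.50 = $145,112.00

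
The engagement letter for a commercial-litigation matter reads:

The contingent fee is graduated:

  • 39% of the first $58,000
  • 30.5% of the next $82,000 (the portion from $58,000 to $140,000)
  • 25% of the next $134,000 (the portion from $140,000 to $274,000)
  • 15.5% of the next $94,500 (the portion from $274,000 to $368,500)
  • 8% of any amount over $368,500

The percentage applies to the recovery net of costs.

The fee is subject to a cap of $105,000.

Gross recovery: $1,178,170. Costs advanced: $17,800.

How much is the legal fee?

$105,000.00

Fee base (net of costs): $1,178,170 − $17,800 = $1,160,370
First $58,000 at 39% = $22,620.00
Next $82,000 at 30.5% = $25,010.00
Next $134,000 at 25% = $33,500.00
Next $94,500 at 15.5% = $14,647.50
Remaining $791,870 at 8% = $63,349.60
Fee: $22,620.00 + $25,010.00 + $33,500.00 + $14,647.50 + $63,349.60 = $159,127.10
$159,127.10 exceeds the $105,000 cap, so the fee is capped at $105,000.00.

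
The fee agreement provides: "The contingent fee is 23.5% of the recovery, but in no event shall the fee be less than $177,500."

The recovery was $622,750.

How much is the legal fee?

$177,500.00

23.5% of $622,750 = $146,346.25
That is below the $177,500 minimum, so the minimum applies.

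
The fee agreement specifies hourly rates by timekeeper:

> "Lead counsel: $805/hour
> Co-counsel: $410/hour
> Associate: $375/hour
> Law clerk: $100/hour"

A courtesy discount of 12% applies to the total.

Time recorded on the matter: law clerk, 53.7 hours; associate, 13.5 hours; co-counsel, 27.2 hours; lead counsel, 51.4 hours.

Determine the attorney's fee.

Lead counsel: 51.4 × $805 = $41,377.00
Co-counsel: 27.2 × $410 = $11,152.00
Associate: 13.5 × $375 = $5,062.50
Law clerk: 53.7 × $100 = $5,370.00
Subtotal: $62,961.50
Less 12% discount: −$7,555.38
Total: $62,961.50 − $7,555.38 = $55,406.12

$55,406.12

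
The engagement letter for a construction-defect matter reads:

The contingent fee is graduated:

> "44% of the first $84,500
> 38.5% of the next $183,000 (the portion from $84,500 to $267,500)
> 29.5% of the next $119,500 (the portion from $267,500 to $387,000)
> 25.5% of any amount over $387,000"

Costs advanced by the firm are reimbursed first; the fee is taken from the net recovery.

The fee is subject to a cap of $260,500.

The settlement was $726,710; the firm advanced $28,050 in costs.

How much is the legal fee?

Fee base (net of costs): $726,710 − $28,050 = $698,660
First $84,500 at 44% = $37,180.00
Next $183,000 at 38.5% = $70,455.00
Next $119,500 at 29.5% = $35,252.50
Remaining $311,660 at 25.5% = $79,473.30
Fee: $37,180.00 + $70,455.00 + $35,252.50 + $79,473.30 = $222,360.80
$222,360.80 is under the $260,500 cap.

$222,360.80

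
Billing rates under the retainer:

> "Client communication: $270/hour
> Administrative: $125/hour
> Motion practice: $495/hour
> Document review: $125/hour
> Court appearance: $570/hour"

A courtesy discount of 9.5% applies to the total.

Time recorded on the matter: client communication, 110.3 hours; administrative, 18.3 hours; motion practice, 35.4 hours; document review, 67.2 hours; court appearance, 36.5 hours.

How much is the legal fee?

$71,310.83

Client communication: 110.3 × $270 = $29,781.00
Administrative: 18.3 × $125 = $2,287.50
Motion practice: 35.4 × $495 = $17,523.00
Document review: 67.2 × $125 = $8,400.00
Court appearance: 36.5 × $570 = $20,805.00
Subtotal: $78,796.50
Less 9.5% discount: −$7,485.67
Total: $78,796.50 − $7,485.67 = $71,310.83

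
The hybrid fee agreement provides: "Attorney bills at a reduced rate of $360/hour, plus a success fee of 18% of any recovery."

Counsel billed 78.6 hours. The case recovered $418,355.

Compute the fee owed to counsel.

$103,599.90

Hourly: 78.6 × $360 = $28,296.00
Success fee: 18% of $418,355 = $75,303.90
Total: $28,296.00 + $75,303.90 = $103,599.90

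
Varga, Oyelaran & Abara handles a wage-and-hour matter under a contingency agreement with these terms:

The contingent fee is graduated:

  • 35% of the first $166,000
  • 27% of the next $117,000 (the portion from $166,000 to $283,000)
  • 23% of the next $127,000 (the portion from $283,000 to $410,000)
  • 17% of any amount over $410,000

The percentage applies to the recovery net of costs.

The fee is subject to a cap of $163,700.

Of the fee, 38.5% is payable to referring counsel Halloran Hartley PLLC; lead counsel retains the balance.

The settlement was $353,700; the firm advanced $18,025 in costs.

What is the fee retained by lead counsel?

$62,610.23

Fee base (net of costs): $353,700 − $18,025 = $335,675
First $166,000 at 35% = $58,100.00
Next $117,000 at 27% = $31,590.00
Remaining $52,675 at 23% = $12,115.25
Fee: $58,100.00 + $31,590.00 + $12,115.25 = $101,805.25
$101,805.25 is under the $163,700 cap.
Referral share: 38.5% of $101,805.25 = $39,195.02; lead counsel retains $101,805.25 − $39,195.02 = $62,610.23.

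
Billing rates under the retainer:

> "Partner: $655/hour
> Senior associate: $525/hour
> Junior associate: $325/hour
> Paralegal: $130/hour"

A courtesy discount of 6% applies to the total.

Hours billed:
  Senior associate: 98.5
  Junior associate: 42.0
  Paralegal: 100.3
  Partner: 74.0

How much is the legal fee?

Partner: 74.0 × $655 = $48,470.00
Senior associate: 98.5 × $525 = $51,712.50
Junior associate: 42.0 × $325 = $13,650.00
Paralegal: 100.3 × $130 = $13,039.00
Subtotal: $126,871.50
Less 6% discount: −$7,612.29
Total: $126,871.50 − $7,612.29 = $119,259.21

$119,259.21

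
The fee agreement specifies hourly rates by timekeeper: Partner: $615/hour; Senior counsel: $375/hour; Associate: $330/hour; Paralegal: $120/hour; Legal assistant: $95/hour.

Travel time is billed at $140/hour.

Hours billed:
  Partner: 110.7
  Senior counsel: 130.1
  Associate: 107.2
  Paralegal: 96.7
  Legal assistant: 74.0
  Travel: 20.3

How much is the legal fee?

$173,720.00

Partner: 110.7 × $615 = $68,080.50
Senior counsel: 130.1 × $375 = $48,787.50
Associate: 107.2 × $330 = $35,376.00
Paralegal: 96.7 × $120 = $11,604.00
Legal assistant: 74.0 × $95 = $7,030.00
Subtotal: $68,080.50 + $48,787.50 + $35,376.00 + $11,604.00 + $7,030.00 = $170,878.00
Travel: 20.3 × $140 = $2,842.00
Total: $170,878.00 + $2,842.00 = $173,720.00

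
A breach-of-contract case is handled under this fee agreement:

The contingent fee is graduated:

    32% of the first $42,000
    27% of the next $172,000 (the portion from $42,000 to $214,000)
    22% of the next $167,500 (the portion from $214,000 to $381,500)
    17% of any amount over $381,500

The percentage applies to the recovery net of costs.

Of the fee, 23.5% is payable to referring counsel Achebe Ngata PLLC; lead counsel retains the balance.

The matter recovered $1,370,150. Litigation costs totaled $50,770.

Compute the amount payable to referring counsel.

$60,199.86

Fee base (net of costs): $1,370,150 − $50,770 = $1,319,380
First $42,000 at 32% = $13,440.00
Next $172,000 at 27% = $46,440.00
Next $167,500 at 22% = $36,850.00
Remaining $937,880 at 17% = $159,439.60
Fee: $13,440.00 + $46,440.00 + $36,850.00 + $159,439.60 = $256,169.60
Referral share: 23.5% of $256,169.60 = $60,199.86; lead counsel retains $256,169.60 − $60,199.86 = $195,969.74.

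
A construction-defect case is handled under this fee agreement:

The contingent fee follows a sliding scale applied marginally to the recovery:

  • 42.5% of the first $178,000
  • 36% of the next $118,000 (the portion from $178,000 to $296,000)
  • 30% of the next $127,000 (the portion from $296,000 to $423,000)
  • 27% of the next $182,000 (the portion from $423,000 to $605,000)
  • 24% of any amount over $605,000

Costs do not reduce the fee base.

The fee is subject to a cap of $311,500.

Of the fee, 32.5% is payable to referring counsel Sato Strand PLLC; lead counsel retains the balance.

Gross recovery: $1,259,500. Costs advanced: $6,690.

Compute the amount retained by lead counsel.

$210,262.50

Fee base is the gross recovery, $1,259,500; costs are reimbursed separately.
First $178,000 at 42.5% = $75,650.00
Next $118,000 at 36% = $42,480.00
Next $127,000 at 30% = $38,100.00
Next $182,000 at 27% = $49,140.00
Remaining $654,500 at 24% = $157,080.00
Fee: $75,650.00 + $42,480.00 + $38,100.00 + $49,140.00 + $157,080.00 = $362,450.00
$362,450.00 exceeds the $311,500 cap, so the fee is capped at $311,500.00.
Referral share: 32.5% of $311,500.00 = $101,237.50; lead counsel retains $311,500.00 − $101,237.50 = $210,262.50.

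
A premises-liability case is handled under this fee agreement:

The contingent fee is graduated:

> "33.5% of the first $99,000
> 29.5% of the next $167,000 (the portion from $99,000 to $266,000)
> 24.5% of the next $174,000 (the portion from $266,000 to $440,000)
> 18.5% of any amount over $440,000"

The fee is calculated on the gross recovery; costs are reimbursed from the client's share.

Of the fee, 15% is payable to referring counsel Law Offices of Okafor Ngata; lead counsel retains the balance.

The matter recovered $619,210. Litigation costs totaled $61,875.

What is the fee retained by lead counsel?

Fee base is the gross recovery, $619,210; costs are reimbursed separately.
First $99,000 at 33.5% = $33,165.00
Next $167,000 at 29.5% = $49,265.00
Next $174,000 at 24.5% = $42,630.00
Remaining $179,210 at 18.5% = $33,153.85
Fee: $33,165.00 + $49,265.00 + $42,630.00 + $33,153.85 = $158,213.85
Referral share: 15% of $158,213.85 = $23,732.08; lead counsel retains $158,213.85 − $23,732.08 = $134,481.77.

$134,481.77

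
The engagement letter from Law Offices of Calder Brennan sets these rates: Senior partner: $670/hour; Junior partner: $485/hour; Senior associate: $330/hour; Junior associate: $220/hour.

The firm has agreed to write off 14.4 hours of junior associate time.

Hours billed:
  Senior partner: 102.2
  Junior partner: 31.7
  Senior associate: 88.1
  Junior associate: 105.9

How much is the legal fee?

$133,051.50

Senior partner: 102.2 × $670 = $68,474.00
Junior partner: 31.7 × $485 = $15,374.50
Senior associate: 88.1 × $330 = $29,073.00
Junior associate: 105.9 × $220 = $23,298.00
Subtotal: $136,219.50
Write-off: 14.4 × $220 = $3,168.00
Total: $136,219.50 − $3,168.00 = $133,051.50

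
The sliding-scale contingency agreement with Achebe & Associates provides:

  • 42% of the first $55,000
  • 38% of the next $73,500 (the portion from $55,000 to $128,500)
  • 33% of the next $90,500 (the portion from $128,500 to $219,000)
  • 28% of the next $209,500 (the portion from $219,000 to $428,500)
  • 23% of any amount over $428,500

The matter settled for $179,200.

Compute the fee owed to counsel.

First $55,000 at 42% = $23,100.00
Next $73,500 at 38% = $27,930.00
Remaining $50,700 at 33% = $16,731.00
Fee: $23,100.00 + $27,930.00 + $16,731.00 = $67,761.00

$67,761.00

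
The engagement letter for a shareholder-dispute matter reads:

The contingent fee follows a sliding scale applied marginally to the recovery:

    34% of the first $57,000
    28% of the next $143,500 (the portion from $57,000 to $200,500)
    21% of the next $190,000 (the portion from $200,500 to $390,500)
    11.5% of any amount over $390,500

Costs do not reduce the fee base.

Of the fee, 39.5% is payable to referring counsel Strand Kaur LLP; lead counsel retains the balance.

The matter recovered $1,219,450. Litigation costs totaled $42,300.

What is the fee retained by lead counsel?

$117,847.50

Fee base is the gross recovery, $1,219,450; costs are reimbursed separately.
First $57,000 at 34% = $19,380.00
Next $143,500 at 28% = $40,180.00
Next $190,000 at 21% = $39,900.00
Remaining $828,950 at 11.5% = $95,329.25
Fee: $19,380.00 + $40,180.00 + $39,900.00 + $95,329.25 = $194,789.25
Referral share: 39.5% of $194,789.25 = $76,941.75; lead counsel retains $194,789.25 − $76,941.75 = $117,847.50.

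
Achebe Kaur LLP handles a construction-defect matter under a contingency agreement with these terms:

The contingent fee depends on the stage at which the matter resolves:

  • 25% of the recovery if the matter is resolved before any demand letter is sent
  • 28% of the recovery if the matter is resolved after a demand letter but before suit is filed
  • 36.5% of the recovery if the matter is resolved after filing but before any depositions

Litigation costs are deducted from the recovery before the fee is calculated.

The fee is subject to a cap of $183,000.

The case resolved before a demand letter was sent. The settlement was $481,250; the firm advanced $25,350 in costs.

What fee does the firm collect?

$113,975.00

Fee base (net of costs): $481,250 − $25,350 = $455,900
The matter resolved before a demand letter was sent, so the 25% rate applies.
$455,900 × 25% = $113,975.00
$113,975.00 is under the $183,000 cap.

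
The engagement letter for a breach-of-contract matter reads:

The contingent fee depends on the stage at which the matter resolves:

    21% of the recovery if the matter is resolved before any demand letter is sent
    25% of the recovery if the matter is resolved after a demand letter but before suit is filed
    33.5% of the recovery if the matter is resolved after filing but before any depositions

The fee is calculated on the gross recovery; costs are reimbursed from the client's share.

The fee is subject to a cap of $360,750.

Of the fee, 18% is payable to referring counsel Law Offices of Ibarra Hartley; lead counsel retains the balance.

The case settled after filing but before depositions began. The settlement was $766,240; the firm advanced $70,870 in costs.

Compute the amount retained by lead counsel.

$210,486.13

Fee base is the gross recovery, $766,240; costs are reimbursed separately.
The matter settled after filing but before depositions began, so the 33.5% rate applies.
$766,240 × 33.5% = $256,690.40
$256,690.40 is under the $360,750 cap.
Referral share: 18% of $256,690.40 = $46,204.27; lead counsel retains $256,690.40 − $46,204.27 = $210,486.13.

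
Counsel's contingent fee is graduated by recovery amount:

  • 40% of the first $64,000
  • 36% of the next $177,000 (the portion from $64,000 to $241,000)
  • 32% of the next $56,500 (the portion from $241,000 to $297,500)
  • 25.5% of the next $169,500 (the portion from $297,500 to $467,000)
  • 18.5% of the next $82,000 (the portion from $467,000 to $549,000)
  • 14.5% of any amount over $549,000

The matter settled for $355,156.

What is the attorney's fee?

$122,102.28

First $64,000 at 40% = $25,600.00
Next $177,000 at 36% = $63,720.00
Next $56,500 at 32% = $18,080.00
Remaining $57,656 at 25.5% = $14,702.28
Fee: $25,600.00 + $63,720.00 + $18,080.00 + $14,702.28 = $122,102.28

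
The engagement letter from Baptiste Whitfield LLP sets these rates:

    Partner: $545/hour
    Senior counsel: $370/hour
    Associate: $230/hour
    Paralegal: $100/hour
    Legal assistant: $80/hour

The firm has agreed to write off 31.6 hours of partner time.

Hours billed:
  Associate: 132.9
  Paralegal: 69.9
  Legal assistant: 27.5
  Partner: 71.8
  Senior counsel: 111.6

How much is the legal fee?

$102,958.00

Partner: 71.8 × $545 = $39,131.00
Senior counsel: 111.6 × $370 = $41,292.00
Associate: 132.9 × $230 = $30,567.00
Paralegal: 69.9 × $100 = $6,990.00
Legal assistant: 27.5 × $80 = $2,200.00
Subtotal: $120,180.00
Write-off: 31.6 × $545 = $17,222.00
Total: $120,180.00 − $17,222.00 = $102,958.00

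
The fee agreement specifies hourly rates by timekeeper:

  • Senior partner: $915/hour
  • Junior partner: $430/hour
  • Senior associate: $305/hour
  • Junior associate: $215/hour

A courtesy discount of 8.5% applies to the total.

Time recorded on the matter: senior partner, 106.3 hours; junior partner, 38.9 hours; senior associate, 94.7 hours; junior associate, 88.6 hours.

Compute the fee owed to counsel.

$148,160.46

Senior partner: 106.3 × $915 = $97,264.50
Junior partner: 38.9 × $430 = $16,727.00
Senior associate: 94.7 × $305 = $28,883.50
Junior associate: 88.6 × $215 = $19,049.00
Subtotal: $161,924.00
Less 8.5% discount: −$13,763.54
Total: $161,924.00 − $13,763.54 = $148,160.46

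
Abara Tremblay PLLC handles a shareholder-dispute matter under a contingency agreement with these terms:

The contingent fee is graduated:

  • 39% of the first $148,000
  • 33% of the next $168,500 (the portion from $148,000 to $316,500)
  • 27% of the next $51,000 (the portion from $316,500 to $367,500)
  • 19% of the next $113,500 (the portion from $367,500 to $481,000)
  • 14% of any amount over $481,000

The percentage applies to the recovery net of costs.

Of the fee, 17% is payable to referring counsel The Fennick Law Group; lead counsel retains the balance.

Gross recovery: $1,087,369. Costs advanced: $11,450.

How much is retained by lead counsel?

$192,517.39

Fee base (net of costs): $1,087,369 − $11,450 = $1,075,919
First $148,000 at 39% = $57,720.00
Next $168,500 at 33% = $55,605.00
Next $51,000 at 27% = $13,770.00
Next $113,500 at 19% = $21,565.00
Remaining $594,919 at 14% = $83,288.66
Fee: $57,720.00 + $55,605.00 + $13,770.00 + $21,565.00 + $83,288.66 = $231,948.66
Referral share: 17% of $231,948.66 = $39,431.27; lead counsel retains $231,948.66 − $39,431.27 = $192,517.39.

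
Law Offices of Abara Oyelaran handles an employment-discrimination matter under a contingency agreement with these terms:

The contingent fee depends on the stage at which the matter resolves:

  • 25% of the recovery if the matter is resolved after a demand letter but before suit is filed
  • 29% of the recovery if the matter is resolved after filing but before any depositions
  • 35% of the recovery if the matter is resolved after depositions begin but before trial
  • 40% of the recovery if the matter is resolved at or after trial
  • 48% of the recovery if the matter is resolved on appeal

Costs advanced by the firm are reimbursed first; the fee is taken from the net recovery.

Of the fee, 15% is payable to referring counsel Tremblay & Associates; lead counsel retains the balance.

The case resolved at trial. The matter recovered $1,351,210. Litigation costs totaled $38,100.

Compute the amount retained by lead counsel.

Fee base (net of costs): $1,351,210 − $38,100 = $1,313,110
The matter resolved at trial, so the 40% rate applies.
$1,313,110 × 40% = $525,244.00
Referral share: 15% of $525,244.00 = $78,786.60; lead counsel retains $525,244.00 − $78,786.60 = $446,457.40.

$446,457.40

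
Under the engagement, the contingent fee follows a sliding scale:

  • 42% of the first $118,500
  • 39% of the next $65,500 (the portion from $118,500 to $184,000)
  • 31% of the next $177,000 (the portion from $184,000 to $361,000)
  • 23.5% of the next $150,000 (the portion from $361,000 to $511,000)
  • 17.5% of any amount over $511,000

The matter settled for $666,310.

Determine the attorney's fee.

$192,614.25

First $118,500 at 42% = $49,770.00
Next $65,500 at 39% = $25,545.00
Next $177,000 at 31% = $54,870.00
Next $150,000 at 23.5% = $35,250.00
Remaining $155,310 at 17.5% = $27,179.25
Fee: $49,770.00 + $25,545.00 + $54,870.00 + $35,250.00 + $27,179.25 = $192,614.25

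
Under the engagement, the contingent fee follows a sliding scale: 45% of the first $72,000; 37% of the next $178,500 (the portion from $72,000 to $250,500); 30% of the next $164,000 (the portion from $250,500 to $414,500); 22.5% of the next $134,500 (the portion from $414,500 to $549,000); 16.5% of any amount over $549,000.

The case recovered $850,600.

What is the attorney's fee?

$227,671.50

First $72,000 at 45% = $32,400.00
Next $178,500 at 37% = $66,045.00
Next $164,000 at 30% = $49,200.00
Next $134,500 at 22.5% = $30,262.50
Remaining $301,600 at 16.5% = $49,764.00
Fee: $32,400.00 + $66,045.00 + $49,200.00 + $30,262.50 + $49,764.00 = $227,671.50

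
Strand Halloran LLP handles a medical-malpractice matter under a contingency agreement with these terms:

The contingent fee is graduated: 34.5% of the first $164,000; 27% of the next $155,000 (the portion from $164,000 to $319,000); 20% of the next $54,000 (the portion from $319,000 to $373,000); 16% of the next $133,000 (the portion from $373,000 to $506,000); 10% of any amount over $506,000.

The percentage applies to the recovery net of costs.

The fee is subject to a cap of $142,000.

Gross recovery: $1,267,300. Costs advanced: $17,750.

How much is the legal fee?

$142,000.00

Fee base (net of costs): $1,267,300 − $17,750 = $1,249,550
First $164,000 at 34.5% = $56,580.00
Next $155,000 at 27% = $41,850.00
Next $54,000 at 20% = $10,800.00
Next $133,000 at 16% = $21,280.00
Remaining $743,550 at 10% = $74,355.00
Fee: $56,580.00 + $41,850.00 + $10,800.00 + $21,280.00 + $74,355.00 = $204,865.00
$204,865.00 exceeds the $142,000 cap, so the fee is capped at $142,000.00.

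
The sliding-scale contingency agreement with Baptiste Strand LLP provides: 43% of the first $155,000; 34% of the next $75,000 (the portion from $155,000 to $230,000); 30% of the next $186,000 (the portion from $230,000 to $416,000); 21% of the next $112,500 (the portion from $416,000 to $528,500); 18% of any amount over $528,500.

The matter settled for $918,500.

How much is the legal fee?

First $155,000 at 43% = $66,650.00
Next $75,000 at 34% = $25,500.00
Next $186,000 at 30% = $55,800.00
Next $112,500 at 21% = $23,625.00
Remaining $390,000 at 18% = $70,200.00
Fee: $66,650.00 + $25,500.00 + $55,800.00 + $23,625.00 + $70,200.00 = $241,775.00

$241,775.00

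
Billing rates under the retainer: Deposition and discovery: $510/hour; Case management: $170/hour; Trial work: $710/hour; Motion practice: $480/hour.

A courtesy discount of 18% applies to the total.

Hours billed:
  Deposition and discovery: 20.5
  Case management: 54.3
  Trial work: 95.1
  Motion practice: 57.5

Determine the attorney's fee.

Deposition and discovery: 20.5 × $510 = $10,455.00
Case management: 54.3 × $170 = $9,231.00
Trial work: 95.1 × $710 = $67,521.00
Motion practice: 57.5 × $480 = $27,600.00
Subtotal: $114,807.00
Less 18% discount: −$20,665.26
Total: $114,807.00 − $20,665.26 = $94,141.74

$94,141.74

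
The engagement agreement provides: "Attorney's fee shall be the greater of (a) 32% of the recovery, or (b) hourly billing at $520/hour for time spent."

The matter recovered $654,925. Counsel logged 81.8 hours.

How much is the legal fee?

(a) 32% of $654,925 = $209,576.00
(b) 81.8 × $520 = $42,536.00
The greater is (a): $209,576.00.

$209,576.00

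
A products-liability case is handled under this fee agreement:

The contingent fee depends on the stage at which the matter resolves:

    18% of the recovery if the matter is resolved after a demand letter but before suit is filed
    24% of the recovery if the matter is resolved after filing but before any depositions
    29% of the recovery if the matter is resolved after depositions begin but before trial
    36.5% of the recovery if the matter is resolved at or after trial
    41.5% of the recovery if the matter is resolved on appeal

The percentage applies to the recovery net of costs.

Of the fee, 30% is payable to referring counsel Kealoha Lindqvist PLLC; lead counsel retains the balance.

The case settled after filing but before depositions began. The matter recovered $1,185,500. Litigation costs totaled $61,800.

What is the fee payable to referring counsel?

Fee base (net of costs): $1,185,500 − $61,800 = $1,123,700
The matter settled after filing but before depositions began, so the 24% rate applies.
$1,123,700 × 24% = $269,688.00
Referral share: 30% of $269,688.00 = $80,906.40; lead counsel retains $269,688.00 − $80,906.40 = $188,781.60.

$80,906.40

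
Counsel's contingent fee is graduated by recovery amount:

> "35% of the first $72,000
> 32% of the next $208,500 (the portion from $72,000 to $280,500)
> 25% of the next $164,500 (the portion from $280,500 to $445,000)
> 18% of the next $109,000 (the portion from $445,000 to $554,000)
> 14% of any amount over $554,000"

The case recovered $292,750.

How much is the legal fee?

$94,982.50

First $72,000 at 35% = $25,200.00
Next $208,500 at 32% = $66,720.00
Remaining $12,250 at 25% = $3,062.50
Fee: $25,200.00 + $66,720.00 + $3,062.50 = $94,982.50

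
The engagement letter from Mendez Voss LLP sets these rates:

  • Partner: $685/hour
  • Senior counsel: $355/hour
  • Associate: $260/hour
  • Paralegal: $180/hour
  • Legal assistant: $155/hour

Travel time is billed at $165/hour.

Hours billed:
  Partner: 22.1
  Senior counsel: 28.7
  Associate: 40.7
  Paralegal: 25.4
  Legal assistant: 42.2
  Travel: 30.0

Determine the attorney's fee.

$51,972.00

Partner: 22.1 × $685 = $15,138.50
Senior counsel: 28.7 × $355 = $10,188.50
Associate: 40.7 × $260 = $10,582.00
Paralegal: 25.4 × $180 = $4,572.00
Legal assistant: 42.2 × $155 = $6,541.00
Subtotal: $15,138.50 + $10,188.50 + $10,582.00 + $4,572.00 + $6,541.00 = $47,022.00
Travel: 30.0 × $165 = $4,950.00
Total: $47,022.00 + $4,950.00 = $51,972.00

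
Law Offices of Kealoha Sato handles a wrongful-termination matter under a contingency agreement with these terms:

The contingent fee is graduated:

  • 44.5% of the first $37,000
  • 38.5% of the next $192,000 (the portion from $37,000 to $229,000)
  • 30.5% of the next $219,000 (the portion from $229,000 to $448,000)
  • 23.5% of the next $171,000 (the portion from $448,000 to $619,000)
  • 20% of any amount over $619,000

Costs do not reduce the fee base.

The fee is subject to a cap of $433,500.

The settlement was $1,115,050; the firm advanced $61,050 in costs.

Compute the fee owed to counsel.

$296,575.00

Fee base is the gross recovery, $1,115,050; costs are reimbursed separately.
First $37,000 at 44.5% = $16,465.00
Next $192,000 at 38.5% = $73,920.00
Next $219,000 at 30.5% = $66,795.00
Next $171,000 at 23.5% = $40,185.00
Remaining $496,050 at 20% = $99,210.00
Fee: $16,465.00 + $73,920.00 + $66,795.00 + $40,185.00 + $99,210.00 = $296,575.00
$296,575.00 is under the $433,500 cap.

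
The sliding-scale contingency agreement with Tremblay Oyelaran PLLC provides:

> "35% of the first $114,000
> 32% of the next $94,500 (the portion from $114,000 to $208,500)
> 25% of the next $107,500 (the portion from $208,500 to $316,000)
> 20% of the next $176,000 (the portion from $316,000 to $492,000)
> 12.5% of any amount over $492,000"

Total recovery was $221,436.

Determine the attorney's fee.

$73,374.00

First $114,000 at 35% = $39,900.00
Next $94,500 at 32% = $30,240.00
Remaining $12,936 at 25% = $3,234.00
Fee: $39,900.00 + $30,240.00 + $3,234.00 = $73,374.00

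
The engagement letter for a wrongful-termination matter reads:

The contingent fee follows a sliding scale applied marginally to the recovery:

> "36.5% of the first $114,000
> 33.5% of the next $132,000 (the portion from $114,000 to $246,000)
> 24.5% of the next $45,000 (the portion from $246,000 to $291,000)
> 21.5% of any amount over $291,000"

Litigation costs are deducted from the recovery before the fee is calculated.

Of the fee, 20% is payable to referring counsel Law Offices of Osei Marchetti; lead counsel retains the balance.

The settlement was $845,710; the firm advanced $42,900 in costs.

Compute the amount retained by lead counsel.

Fee base (net of costs): $845,710 − $42,900 = $802,810
First $114,000 at 36.5% = $41,610.00
Next $132,000 at 33.5% = $44,220.00
Next $45,000 at 24.5% = $11,025.00
Remaining $511,810 at 21.5% = $110,039.15
Fee: $41,610.00 + $44,220.00 + $11,025.00 + $110,039.15 = $206,894.15
Referral share: 20% of $206,894.15 = $41,378.83; lead counsel retains $206,894.15 − $41,378.83 = $165,515.32.

$165,515.32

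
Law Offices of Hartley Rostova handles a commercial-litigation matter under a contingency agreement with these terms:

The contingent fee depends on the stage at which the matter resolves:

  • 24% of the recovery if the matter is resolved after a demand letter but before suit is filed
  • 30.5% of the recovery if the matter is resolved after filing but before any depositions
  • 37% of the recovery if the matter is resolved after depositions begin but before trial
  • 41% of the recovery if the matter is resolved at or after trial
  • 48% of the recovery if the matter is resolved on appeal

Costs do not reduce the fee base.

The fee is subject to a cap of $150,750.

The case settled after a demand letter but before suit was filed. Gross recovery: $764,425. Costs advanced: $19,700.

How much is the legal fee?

$150,750.00

Fee base is the gross recovery, $764,425; costs are reimbursed separately.
The matter settled after a demand letter but before suit was filed, so the 24% rate applies.
$764,425 × 24% = $183,462.00
$183,462.00 exceeds the $150,750 cap, so the fee is capped at $150,750.00.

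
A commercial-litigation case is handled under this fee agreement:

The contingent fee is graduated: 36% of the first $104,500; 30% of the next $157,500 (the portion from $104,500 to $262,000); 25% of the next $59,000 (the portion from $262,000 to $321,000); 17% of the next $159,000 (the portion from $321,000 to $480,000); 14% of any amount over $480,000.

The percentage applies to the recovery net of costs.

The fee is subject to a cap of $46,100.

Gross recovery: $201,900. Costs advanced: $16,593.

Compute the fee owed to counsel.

$46,100.00

Fee base (net of costs): $201,900 − $16,593 = $185,307
First $104,500 at 36% = $37,620.00
Remaining $80,807 at 30% = $24,242.10
Fee: $37,620.00 + $24,242.10 = $61,862.10
$61,862.10 exceeds the $46,100 cap, so the fee is capped at $46,100.00.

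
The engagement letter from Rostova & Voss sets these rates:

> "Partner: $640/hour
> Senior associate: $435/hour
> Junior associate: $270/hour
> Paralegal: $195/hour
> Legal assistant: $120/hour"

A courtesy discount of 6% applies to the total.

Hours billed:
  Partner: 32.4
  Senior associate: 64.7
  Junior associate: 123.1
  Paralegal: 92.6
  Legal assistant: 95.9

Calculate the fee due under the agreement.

Partner: 32.4 × $640 = $20,736.00
Senior associate: 64.7 × $435 = $28,144.50
Junior associate: 123.1 × $270 = $33,237.00
Paralegal: 92.6 × $195 = $18,057.00
Legal assistant: 95.9 × $120 = $11,508.00
Subtotal: $111,682.50
Less 6% discount: −$6,700.95
Total: $111,682.50 − $6,700.95 = $104,981.55

$104,981.55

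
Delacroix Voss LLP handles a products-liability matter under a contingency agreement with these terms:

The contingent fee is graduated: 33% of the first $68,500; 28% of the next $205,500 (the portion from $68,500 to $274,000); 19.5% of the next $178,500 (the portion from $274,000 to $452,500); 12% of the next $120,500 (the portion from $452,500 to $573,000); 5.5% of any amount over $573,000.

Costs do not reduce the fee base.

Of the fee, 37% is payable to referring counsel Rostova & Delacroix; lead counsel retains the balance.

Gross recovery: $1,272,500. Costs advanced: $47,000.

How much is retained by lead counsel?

$105,767.55

Fee base is the gross recovery, $1,272,500; costs are reimbursed separately.
First $68,500 at 33% = $22,605.00
Next $205,500 at 28% = $57,540.00
Next $178,500 at 19.5% = $34,807.50
Next $120,500 at 12% = $14,460.00
Remaining $699,500 at 5.5% = $38,472.50
Fee: $22,605.00 + $57,540.00 + $34,807.50 + $14,460.00 + $38,472.50 = $167,885.00
Referral share: 37% of $167,885.00 = $62,117.45; lead counsel retains $167,885.00 − $62,117.45 = $105,767.55.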